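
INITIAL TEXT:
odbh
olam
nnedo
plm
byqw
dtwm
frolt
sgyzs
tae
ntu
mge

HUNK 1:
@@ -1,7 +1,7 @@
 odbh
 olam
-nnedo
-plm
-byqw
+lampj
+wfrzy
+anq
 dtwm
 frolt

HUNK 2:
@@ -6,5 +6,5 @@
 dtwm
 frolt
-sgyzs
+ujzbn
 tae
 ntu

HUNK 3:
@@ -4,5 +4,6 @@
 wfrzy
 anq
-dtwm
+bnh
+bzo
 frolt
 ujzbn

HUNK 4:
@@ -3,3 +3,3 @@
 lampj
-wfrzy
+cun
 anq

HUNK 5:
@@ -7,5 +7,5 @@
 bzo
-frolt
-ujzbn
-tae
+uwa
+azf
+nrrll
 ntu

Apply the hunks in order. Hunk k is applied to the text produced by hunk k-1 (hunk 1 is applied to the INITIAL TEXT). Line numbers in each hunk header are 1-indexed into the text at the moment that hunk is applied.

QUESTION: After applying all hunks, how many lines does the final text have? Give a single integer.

Answer: 12

Derivation:
Hunk 1: at line 1 remove [nnedo,plm,byqw] add [lampj,wfrzy,anq] -> 11 lines: odbh olam lampj wfrzy anq dtwm frolt sgyzs tae ntu mge
Hunk 2: at line 6 remove [sgyzs] add [ujzbn] -> 11 lines: odbh olam lampj wfrzy anq dtwm frolt ujzbn tae ntu mge
Hunk 3: at line 4 remove [dtwm] add [bnh,bzo] -> 12 lines: odbh olam lampj wfrzy anq bnh bzo frolt ujzbn tae ntu mge
Hunk 4: at line 3 remove [wfrzy] add [cun] -> 12 lines: odbh olam lampj cun anq bnh bzo frolt ujzbn tae ntu mge
Hunk 5: at line 7 remove [frolt,ujzbn,tae] add [uwa,azf,nrrll] -> 12 lines: odbh olam lampj cun anq bnh bzo uwa azf nrrll ntu mge
Final line count: 12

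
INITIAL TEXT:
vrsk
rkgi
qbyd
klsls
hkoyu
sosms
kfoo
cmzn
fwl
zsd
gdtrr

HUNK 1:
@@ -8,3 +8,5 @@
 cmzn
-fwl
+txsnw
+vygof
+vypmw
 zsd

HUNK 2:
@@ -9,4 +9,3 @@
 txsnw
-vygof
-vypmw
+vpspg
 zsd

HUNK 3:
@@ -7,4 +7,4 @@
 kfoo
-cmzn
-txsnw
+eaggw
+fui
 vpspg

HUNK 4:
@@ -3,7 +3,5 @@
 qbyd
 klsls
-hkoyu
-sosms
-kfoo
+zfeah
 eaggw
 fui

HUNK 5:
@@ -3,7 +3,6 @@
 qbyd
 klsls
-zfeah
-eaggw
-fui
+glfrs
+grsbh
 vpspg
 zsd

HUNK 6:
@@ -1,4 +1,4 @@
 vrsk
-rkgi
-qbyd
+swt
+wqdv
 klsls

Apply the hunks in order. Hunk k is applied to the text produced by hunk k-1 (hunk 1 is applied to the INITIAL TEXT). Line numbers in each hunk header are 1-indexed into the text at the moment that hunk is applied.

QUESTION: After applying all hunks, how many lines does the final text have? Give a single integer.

Hunk 1: at line 8 remove [fwl] add [txsnw,vygof,vypmw] -> 13 lines: vrsk rkgi qbyd klsls hkoyu sosms kfoo cmzn txsnw vygof vypmw zsd gdtrr
Hunk 2: at line 9 remove [vygof,vypmw] add [vpspg] -> 12 lines: vrsk rkgi qbyd klsls hkoyu sosms kfoo cmzn txsnw vpspg zsd gdtrr
Hunk 3: at line 7 remove [cmzn,txsnw] add [eaggw,fui] -> 12 lines: vrsk rkgi qbyd klsls hkoyu sosms kfoo eaggw fui vpspg zsd gdtrr
Hunk 4: at line 3 remove [hkoyu,sosms,kfoo] add [zfeah] -> 10 lines: vrsk rkgi qbyd klsls zfeah eaggw fui vpspg zsd gdtrr
Hunk 5: at line 3 remove [zfeah,eaggw,fui] add [glfrs,grsbh] -> 9 lines: vrsk rkgi qbyd klsls glfrs grsbh vpspg zsd gdtrr
Hunk 6: at line 1 remove [rkgi,qbyd] add [swt,wqdv] -> 9 lines: vrsk swt wqdv klsls glfrs grsbh vpspg zsd gdtrr
Final line count: 9

Answer: 9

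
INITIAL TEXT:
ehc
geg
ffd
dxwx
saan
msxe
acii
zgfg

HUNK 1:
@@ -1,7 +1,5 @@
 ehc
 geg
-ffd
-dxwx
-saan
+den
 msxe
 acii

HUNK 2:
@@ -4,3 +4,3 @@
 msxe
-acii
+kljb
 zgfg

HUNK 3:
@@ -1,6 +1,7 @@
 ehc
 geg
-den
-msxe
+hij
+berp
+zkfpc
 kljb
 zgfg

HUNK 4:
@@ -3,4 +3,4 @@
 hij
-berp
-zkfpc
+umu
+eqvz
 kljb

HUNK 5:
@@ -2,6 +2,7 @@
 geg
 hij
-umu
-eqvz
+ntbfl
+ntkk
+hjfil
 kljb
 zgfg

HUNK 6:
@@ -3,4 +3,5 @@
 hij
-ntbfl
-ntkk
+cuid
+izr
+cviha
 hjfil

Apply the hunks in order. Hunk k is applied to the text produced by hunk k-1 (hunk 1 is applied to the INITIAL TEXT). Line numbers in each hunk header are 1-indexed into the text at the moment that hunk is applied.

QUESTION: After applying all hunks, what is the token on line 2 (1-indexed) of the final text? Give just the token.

Hunk 1: at line 1 remove [ffd,dxwx,saan] add [den] -> 6 lines: ehc geg den msxe acii zgfg
Hunk 2: at line 4 remove [acii] add [kljb] -> 6 lines: ehc geg den msxe kljb zgfg
Hunk 3: at line 1 remove [den,msxe] add [hij,berp,zkfpc] -> 7 lines: ehc geg hij berp zkfpc kljb zgfg
Hunk 4: at line 3 remove [berp,zkfpc] add [umu,eqvz] -> 7 lines: ehc geg hij umu eqvz kljb zgfg
Hunk 5: at line 2 remove [umu,eqvz] add [ntbfl,ntkk,hjfil] -> 8 lines: ehc geg hij ntbfl ntkk hjfil kljb zgfg
Hunk 6: at line 3 remove [ntbfl,ntkk] add [cuid,izr,cviha] -> 9 lines: ehc geg hij cuid izr cviha hjfil kljb zgfg
Final line 2: geg

Answer: geg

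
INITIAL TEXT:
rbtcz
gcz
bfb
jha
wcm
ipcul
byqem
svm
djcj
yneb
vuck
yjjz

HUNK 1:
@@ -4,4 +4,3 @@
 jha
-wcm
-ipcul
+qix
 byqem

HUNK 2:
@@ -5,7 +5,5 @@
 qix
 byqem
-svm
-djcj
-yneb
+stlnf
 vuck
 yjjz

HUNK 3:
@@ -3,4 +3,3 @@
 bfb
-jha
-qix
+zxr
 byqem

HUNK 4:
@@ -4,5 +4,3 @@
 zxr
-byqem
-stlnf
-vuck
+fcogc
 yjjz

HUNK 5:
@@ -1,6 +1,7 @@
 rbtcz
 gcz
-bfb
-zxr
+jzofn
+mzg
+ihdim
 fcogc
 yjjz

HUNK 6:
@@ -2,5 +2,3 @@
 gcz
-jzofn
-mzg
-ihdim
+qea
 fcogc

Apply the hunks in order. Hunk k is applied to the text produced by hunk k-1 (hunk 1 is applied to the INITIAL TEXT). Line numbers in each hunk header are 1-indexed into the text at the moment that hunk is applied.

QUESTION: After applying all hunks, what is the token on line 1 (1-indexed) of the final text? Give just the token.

Hunk 1: at line 4 remove [wcm,ipcul] add [qix] -> 11 lines: rbtcz gcz bfb jha qix byqem svm djcj yneb vuck yjjz
Hunk 2: at line 5 remove [svm,djcj,yneb] add [stlnf] -> 9 lines: rbtcz gcz bfb jha qix byqem stlnf vuck yjjz
Hunk 3: at line 3 remove [jha,qix] add [zxr] -> 8 lines: rbtcz gcz bfb zxr byqem stlnf vuck yjjz
Hunk 4: at line 4 remove [byqem,stlnf,vuck] add [fcogc] -> 6 lines: rbtcz gcz bfb zxr fcogc yjjz
Hunk 5: at line 1 remove [bfb,zxr] add [jzofn,mzg,ihdim] -> 7 lines: rbtcz gcz jzofn mzg ihdim fcogc yjjz
Hunk 6: at line 2 remove [jzofn,mzg,ihdim] add [qea] -> 5 lines: rbtcz gcz qea fcogc yjjz
Final line 1: rbtcz

Answer: rbtcz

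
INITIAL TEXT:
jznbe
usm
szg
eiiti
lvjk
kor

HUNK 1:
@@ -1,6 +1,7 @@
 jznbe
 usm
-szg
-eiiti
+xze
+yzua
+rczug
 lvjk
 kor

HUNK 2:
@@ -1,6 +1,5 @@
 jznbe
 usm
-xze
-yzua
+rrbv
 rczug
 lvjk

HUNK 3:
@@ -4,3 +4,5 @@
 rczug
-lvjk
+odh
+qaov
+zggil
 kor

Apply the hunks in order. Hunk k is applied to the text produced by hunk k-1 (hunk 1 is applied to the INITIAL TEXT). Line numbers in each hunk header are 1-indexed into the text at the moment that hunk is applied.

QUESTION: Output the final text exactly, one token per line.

Hunk 1: at line 1 remove [szg,eiiti] add [xze,yzua,rczug] -> 7 lines: jznbe usm xze yzua rczug lvjk kor
Hunk 2: at line 1 remove [xze,yzua] add [rrbv] -> 6 lines: jznbe usm rrbv rczug lvjk kor
Hunk 3: at line 4 remove [lvjk] add [odh,qaov,zggil] -> 8 lines: jznbe usm rrbv rczug odh qaov zggil kor

Answer: jznbe
usm
rrbv
rczug
odh
qaov
zggil
kor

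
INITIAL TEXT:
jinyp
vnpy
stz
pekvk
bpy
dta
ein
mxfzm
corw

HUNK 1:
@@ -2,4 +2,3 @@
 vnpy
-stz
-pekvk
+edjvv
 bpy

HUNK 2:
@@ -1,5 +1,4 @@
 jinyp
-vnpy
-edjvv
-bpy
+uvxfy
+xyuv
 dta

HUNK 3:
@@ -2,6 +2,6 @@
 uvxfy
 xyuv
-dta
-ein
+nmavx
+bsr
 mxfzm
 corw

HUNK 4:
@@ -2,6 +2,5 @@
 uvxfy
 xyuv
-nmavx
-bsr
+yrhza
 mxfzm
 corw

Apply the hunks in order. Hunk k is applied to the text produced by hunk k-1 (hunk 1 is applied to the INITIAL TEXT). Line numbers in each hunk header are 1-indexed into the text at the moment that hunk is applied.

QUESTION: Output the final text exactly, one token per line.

Hunk 1: at line 2 remove [stz,pekvk] add [edjvv] -> 8 lines: jinyp vnpy edjvv bpy dta ein mxfzm corw
Hunk 2: at line 1 remove [vnpy,edjvv,bpy] add [uvxfy,xyuv] -> 7 lines: jinyp uvxfy xyuv dta ein mxfzm corw
Hunk 3: at line 2 remove [dta,ein] add [nmavx,bsr] -> 7 lines: jinyp uvxfy xyuv nmavx bsr mxfzm corw
Hunk 4: at line 2 remove [nmavx,bsr] add [yrhza] -> 6 lines: jinyp uvxfy xyuv yrhza mxfzm corw

Answer: jinyp
uvxfy
xyuv
yrhza
mxfzm
corw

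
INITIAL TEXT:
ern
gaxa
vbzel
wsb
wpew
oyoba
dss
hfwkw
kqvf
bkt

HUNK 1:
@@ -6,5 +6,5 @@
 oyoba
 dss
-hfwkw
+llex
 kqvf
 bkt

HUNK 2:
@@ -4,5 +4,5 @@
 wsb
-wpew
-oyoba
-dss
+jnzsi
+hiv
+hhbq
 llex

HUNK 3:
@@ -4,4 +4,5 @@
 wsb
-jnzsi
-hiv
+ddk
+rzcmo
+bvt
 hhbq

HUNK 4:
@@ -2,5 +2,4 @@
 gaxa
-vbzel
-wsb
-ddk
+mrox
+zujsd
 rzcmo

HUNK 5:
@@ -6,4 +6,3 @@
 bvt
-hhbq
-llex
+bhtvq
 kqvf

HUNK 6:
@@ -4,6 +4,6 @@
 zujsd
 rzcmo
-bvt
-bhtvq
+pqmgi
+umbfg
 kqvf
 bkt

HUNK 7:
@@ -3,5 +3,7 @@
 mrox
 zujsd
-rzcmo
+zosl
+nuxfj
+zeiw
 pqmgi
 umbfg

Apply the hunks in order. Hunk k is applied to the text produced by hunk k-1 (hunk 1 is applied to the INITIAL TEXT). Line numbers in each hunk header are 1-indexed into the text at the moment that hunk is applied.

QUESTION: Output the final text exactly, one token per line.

Answer: ern
gaxa
mrox
zujsd
zosl
nuxfj
zeiw
pqmgi
umbfg
kqvf
bkt

Derivation:
Hunk 1: at line 6 remove [hfwkw] add [llex] -> 10 lines: ern gaxa vbzel wsb wpew oyoba dss llex kqvf bkt
Hunk 2: at line 4 remove [wpew,oyoba,dss] add [jnzsi,hiv,hhbq] -> 10 lines: ern gaxa vbzel wsb jnzsi hiv hhbq llex kqvf bkt
Hunk 3: at line 4 remove [jnzsi,hiv] add [ddk,rzcmo,bvt] -> 11 lines: ern gaxa vbzel wsb ddk rzcmo bvt hhbq llex kqvf bkt
Hunk 4: at line 2 remove [vbzel,wsb,ddk] add [mrox,zujsd] -> 10 lines: ern gaxa mrox zujsd rzcmo bvt hhbq llex kqvf bkt
Hunk 5: at line 6 remove [hhbq,llex] add [bhtvq] -> 9 lines: ern gaxa mrox zujsd rzcmo bvt bhtvq kqvf bkt
Hunk 6: at line 4 remove [bvt,bhtvq] add [pqmgi,umbfg] -> 9 lines: ern gaxa mrox zujsd rzcmo pqmgi umbfg kqvf bkt
Hunk 7: at line 3 remove [rzcmo] add [zosl,nuxfj,zeiw] -> 11 lines: ern gaxa mrox zujsd zosl nuxfj zeiw pqmgi umbfg kqvf bkt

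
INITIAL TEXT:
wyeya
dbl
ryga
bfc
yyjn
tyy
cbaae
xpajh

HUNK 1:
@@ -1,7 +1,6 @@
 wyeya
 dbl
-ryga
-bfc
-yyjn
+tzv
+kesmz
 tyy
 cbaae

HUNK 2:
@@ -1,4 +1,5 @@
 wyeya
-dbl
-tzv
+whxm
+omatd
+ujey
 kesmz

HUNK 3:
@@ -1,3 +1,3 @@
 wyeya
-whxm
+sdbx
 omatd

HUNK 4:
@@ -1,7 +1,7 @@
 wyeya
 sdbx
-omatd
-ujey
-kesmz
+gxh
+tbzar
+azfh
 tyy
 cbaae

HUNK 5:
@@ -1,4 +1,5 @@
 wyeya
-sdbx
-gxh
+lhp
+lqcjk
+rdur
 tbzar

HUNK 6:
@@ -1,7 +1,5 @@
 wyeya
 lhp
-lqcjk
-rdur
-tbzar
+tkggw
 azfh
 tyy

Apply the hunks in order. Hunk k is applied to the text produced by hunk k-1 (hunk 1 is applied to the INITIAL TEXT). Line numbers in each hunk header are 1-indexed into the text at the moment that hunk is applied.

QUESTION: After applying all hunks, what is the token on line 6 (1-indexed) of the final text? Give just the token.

Answer: cbaae

Derivation:
Hunk 1: at line 1 remove [ryga,bfc,yyjn] add [tzv,kesmz] -> 7 lines: wyeya dbl tzv kesmz tyy cbaae xpajh
Hunk 2: at line 1 remove [dbl,tzv] add [whxm,omatd,ujey] -> 8 lines: wyeya whxm omatd ujey kesmz tyy cbaae xpajh
Hunk 3: at line 1 remove [whxm] add [sdbx] -> 8 lines: wyeya sdbx omatd ujey kesmz tyy cbaae xpajh
Hunk 4: at line 1 remove [omatd,ujey,kesmz] add [gxh,tbzar,azfh] -> 8 lines: wyeya sdbx gxh tbzar azfh tyy cbaae xpajh
Hunk 5: at line 1 remove [sdbx,gxh] add [lhp,lqcjk,rdur] -> 9 lines: wyeya lhp lqcjk rdur tbzar azfh tyy cbaae xpajh
Hunk 6: at line 1 remove [lqcjk,rdur,tbzar] add [tkggw] -> 7 lines: wyeya lhp tkggw azfh tyy cbaae xpajh
Final line 6: cbaae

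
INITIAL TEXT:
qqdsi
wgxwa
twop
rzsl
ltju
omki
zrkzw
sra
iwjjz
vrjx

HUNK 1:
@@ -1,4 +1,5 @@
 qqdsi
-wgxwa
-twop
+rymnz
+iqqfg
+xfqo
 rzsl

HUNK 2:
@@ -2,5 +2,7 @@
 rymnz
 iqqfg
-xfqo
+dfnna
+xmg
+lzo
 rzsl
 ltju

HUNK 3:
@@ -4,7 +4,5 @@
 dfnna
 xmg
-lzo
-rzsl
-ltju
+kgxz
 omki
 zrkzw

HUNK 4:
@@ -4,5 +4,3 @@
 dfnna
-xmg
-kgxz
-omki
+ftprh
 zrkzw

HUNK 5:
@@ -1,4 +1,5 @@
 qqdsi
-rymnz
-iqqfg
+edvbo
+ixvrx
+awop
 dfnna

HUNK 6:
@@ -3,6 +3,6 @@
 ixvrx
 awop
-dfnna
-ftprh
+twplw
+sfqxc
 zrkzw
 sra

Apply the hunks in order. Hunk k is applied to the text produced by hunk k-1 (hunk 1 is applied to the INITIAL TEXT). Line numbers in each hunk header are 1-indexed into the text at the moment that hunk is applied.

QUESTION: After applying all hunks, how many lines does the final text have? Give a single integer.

Answer: 10

Derivation:
Hunk 1: at line 1 remove [wgxwa,twop] add [rymnz,iqqfg,xfqo] -> 11 lines: qqdsi rymnz iqqfg xfqo rzsl ltju omki zrkzw sra iwjjz vrjx
Hunk 2: at line 2 remove [xfqo] add [dfnna,xmg,lzo] -> 13 lines: qqdsi rymnz iqqfg dfnna xmg lzo rzsl ltju omki zrkzw sra iwjjz vrjx
Hunk 3: at line 4 remove [lzo,rzsl,ltju] add [kgxz] -> 11 lines: qqdsi rymnz iqqfg dfnna xmg kgxz omki zrkzw sra iwjjz vrjx
Hunk 4: at line 4 remove [xmg,kgxz,omki] add [ftprh] -> 9 lines: qqdsi rymnz iqqfg dfnna ftprh zrkzw sra iwjjz vrjx
Hunk 5: at line 1 remove [rymnz,iqqfg] add [edvbo,ixvrx,awop] -> 10 lines: qqdsi edvbo ixvrx awop dfnna ftprh zrkzw sra iwjjz vrjx
Hunk 6: at line 3 remove [dfnna,ftprh] add [twplw,sfqxc] -> 10 lines: qqdsi edvbo ixvrx awop twplw sfqxc zrkzw sra iwjjz vrjx
Final line count: 10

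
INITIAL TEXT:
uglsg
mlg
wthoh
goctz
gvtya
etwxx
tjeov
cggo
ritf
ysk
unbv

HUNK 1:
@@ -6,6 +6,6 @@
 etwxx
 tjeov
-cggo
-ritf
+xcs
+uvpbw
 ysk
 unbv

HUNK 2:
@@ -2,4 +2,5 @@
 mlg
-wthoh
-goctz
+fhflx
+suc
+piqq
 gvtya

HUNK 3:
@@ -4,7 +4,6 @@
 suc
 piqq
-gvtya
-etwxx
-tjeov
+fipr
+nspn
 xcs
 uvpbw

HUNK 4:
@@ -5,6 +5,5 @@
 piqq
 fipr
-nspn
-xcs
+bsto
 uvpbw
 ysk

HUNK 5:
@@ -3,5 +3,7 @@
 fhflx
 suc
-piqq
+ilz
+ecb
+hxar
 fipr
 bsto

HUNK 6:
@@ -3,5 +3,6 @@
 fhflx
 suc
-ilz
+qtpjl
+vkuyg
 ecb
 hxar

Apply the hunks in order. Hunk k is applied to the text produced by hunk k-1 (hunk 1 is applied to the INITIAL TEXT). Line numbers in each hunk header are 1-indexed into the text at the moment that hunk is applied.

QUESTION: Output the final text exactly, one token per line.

Hunk 1: at line 6 remove [cggo,ritf] add [xcs,uvpbw] -> 11 lines: uglsg mlg wthoh goctz gvtya etwxx tjeov xcs uvpbw ysk unbv
Hunk 2: at line 2 remove [wthoh,goctz] add [fhflx,suc,piqq] -> 12 lines: uglsg mlg fhflx suc piqq gvtya etwxx tjeov xcs uvpbw ysk unbv
Hunk 3: at line 4 remove [gvtya,etwxx,tjeov] add [fipr,nspn] -> 11 lines: uglsg mlg fhflx suc piqq fipr nspn xcs uvpbw ysk unbv
Hunk 4: at line 5 remove [nspn,xcs] add [bsto] -> 10 lines: uglsg mlg fhflx suc piqq fipr bsto uvpbw ysk unbv
Hunk 5: at line 3 remove [piqq] add [ilz,ecb,hxar] -> 12 lines: uglsg mlg fhflx suc ilz ecb hxar fipr bsto uvpbw ysk unbv
Hunk 6: at line 3 remove [ilz] add [qtpjl,vkuyg] -> 13 lines: uglsg mlg fhflx suc qtpjl vkuyg ecb hxar fipr bsto uvpbw ysk unbv

Answer: uglsg
mlg
fhflx
suc
qtpjl
vkuyg
ecb
hxar
fipr
bsto
uvpbw
ysk
unbv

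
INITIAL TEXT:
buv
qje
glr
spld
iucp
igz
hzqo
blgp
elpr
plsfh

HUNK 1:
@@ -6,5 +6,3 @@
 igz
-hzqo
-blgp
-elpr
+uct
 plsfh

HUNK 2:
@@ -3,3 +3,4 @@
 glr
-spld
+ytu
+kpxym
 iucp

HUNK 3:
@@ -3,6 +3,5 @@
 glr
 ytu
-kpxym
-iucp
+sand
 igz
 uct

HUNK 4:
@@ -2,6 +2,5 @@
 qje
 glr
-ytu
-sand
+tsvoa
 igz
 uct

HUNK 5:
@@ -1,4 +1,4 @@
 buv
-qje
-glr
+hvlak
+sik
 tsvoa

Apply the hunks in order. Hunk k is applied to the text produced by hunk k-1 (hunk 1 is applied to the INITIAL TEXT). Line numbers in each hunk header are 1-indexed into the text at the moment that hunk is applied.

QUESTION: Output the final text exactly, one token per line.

Hunk 1: at line 6 remove [hzqo,blgp,elpr] add [uct] -> 8 lines: buv qje glr spld iucp igz uct plsfh
Hunk 2: at line 3 remove [spld] add [ytu,kpxym] -> 9 lines: buv qje glr ytu kpxym iucp igz uct plsfh
Hunk 3: at line 3 remove [kpxym,iucp] add [sand] -> 8 lines: buv qje glr ytu sand igz uct plsfh
Hunk 4: at line 2 remove [ytu,sand] add [tsvoa] -> 7 lines: buv qje glr tsvoa igz uct plsfh
Hunk 5: at line 1 remove [qje,glr] add [hvlak,sik] -> 7 lines: buv hvlak sik tsvoa igz uct plsfh

Answer: buv
hvlak
sik
tsvoa
igz
uct
plsfh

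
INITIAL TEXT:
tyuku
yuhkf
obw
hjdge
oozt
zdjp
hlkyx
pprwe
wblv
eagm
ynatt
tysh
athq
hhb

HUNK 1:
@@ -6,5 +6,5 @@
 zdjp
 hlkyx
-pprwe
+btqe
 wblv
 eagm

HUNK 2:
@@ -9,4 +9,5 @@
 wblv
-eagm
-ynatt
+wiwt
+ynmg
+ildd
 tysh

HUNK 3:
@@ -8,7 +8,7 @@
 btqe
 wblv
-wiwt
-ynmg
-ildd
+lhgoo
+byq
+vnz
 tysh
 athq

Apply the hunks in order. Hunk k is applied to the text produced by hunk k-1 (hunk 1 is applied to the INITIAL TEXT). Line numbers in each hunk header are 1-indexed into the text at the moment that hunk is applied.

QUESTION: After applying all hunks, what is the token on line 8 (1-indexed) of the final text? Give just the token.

Hunk 1: at line 6 remove [pprwe] add [btqe] -> 14 lines: tyuku yuhkf obw hjdge oozt zdjp hlkyx btqe wblv eagm ynatt tysh athq hhb
Hunk 2: at line 9 remove [eagm,ynatt] add [wiwt,ynmg,ildd] -> 15 lines: tyuku yuhkf obw hjdge oozt zdjp hlkyx btqe wblv wiwt ynmg ildd tysh athq hhb
Hunk 3: at line 8 remove [wiwt,ynmg,ildd] add [lhgoo,byq,vnz] -> 15 lines: tyuku yuhkf obw hjdge oozt zdjp hlkyx btqe wblv lhgoo byq vnz tysh athq hhb
Final line 8: btqe

Answer: btqe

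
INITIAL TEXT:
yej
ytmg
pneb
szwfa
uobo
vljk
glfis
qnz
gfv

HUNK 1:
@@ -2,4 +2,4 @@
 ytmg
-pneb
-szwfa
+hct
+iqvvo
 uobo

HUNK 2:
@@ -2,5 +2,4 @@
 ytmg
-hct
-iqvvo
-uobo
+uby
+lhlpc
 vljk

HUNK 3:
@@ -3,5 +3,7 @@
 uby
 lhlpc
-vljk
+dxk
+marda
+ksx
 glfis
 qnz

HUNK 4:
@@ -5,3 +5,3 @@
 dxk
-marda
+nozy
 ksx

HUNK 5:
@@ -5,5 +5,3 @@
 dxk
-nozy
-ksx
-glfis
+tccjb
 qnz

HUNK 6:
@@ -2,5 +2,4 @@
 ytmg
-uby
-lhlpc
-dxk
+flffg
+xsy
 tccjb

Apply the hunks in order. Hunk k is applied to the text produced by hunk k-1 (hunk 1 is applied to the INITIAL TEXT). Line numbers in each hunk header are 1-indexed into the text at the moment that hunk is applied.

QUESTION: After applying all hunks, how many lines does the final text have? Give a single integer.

Answer: 7

Derivation:
Hunk 1: at line 2 remove [pneb,szwfa] add [hct,iqvvo] -> 9 lines: yej ytmg hct iqvvo uobo vljk glfis qnz gfv
Hunk 2: at line 2 remove [hct,iqvvo,uobo] add [uby,lhlpc] -> 8 lines: yej ytmg uby lhlpc vljk glfis qnz gfv
Hunk 3: at line 3 remove [vljk] add [dxk,marda,ksx] -> 10 lines: yej ytmg uby lhlpc dxk marda ksx glfis qnz gfv
Hunk 4: at line 5 remove [marda] add [nozy] -> 10 lines: yej ytmg uby lhlpc dxk nozy ksx glfis qnz gfv
Hunk 5: at line 5 remove [nozy,ksx,glfis] add [tccjb] -> 8 lines: yej ytmg uby lhlpc dxk tccjb qnz gfv
Hunk 6: at line 2 remove [uby,lhlpc,dxk] add [flffg,xsy] -> 7 lines: yej ytmg flffg xsy tccjb qnz gfv
Final line count: 7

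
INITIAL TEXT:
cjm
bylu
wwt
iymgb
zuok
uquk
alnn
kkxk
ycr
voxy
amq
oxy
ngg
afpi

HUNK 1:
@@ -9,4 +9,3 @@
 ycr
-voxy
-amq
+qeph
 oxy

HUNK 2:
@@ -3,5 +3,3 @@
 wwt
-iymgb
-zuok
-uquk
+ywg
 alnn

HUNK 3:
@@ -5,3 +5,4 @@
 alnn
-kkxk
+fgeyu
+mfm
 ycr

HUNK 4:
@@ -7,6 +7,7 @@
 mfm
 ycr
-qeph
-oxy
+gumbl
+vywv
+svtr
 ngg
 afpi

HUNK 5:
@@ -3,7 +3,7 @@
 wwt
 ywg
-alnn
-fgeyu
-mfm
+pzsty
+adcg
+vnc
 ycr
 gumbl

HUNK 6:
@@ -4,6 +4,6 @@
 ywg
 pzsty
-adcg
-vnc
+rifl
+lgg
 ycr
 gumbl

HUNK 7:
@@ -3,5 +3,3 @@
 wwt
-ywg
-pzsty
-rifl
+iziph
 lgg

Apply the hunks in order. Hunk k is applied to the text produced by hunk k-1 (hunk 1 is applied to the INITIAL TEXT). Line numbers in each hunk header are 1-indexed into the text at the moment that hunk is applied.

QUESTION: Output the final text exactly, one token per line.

Hunk 1: at line 9 remove [voxy,amq] add [qeph] -> 13 lines: cjm bylu wwt iymgb zuok uquk alnn kkxk ycr qeph oxy ngg afpi
Hunk 2: at line 3 remove [iymgb,zuok,uquk] add [ywg] -> 11 lines: cjm bylu wwt ywg alnn kkxk ycr qeph oxy ngg afpi
Hunk 3: at line 5 remove [kkxk] add [fgeyu,mfm] -> 12 lines: cjm bylu wwt ywg alnn fgeyu mfm ycr qeph oxy ngg afpi
Hunk 4: at line 7 remove [qeph,oxy] add [gumbl,vywv,svtr] -> 13 lines: cjm bylu wwt ywg alnn fgeyu mfm ycr gumbl vywv svtr ngg afpi
Hunk 5: at line 3 remove [alnn,fgeyu,mfm] add [pzsty,adcg,vnc] -> 13 lines: cjm bylu wwt ywg pzsty adcg vnc ycr gumbl vywv svtr ngg afpi
Hunk 6: at line 4 remove [adcg,vnc] add [rifl,lgg] -> 13 lines: cjm bylu wwt ywg pzsty rifl lgg ycr gumbl vywv svtr ngg afpi
Hunk 7: at line 3 remove [ywg,pzsty,rifl] add [iziph] -> 11 lines: cjm bylu wwt iziph lgg ycr gumbl vywv svtr ngg afpi

Answer: cjm
bylu
wwt
iziph
lgg
ycr
gumbl
vywv
svtr
ngg
afpi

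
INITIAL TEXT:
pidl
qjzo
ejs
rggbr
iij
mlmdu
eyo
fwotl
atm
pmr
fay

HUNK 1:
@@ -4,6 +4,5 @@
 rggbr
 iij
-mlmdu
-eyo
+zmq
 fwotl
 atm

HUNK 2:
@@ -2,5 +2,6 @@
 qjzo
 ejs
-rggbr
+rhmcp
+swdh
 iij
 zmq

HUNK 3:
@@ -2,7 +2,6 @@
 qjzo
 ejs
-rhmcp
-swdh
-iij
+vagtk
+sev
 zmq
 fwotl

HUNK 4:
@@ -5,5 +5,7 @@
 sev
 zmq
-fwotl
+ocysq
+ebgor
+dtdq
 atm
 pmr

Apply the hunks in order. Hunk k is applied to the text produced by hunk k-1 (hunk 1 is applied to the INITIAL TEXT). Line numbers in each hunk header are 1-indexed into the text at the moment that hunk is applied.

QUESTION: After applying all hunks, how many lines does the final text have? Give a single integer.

Hunk 1: at line 4 remove [mlmdu,eyo] add [zmq] -> 10 lines: pidl qjzo ejs rggbr iij zmq fwotl atm pmr fay
Hunk 2: at line 2 remove [rggbr] add [rhmcp,swdh] -> 11 lines: pidl qjzo ejs rhmcp swdh iij zmq fwotl atm pmr fay
Hunk 3: at line 2 remove [rhmcp,swdh,iij] add [vagtk,sev] -> 10 lines: pidl qjzo ejs vagtk sev zmq fwotl atm pmr fay
Hunk 4: at line 5 remove [fwotl] add [ocysq,ebgor,dtdq] -> 12 lines: pidl qjzo ejs vagtk sev zmq ocysq ebgor dtdq atm pmr fay
Final line count: 12

Answer: 12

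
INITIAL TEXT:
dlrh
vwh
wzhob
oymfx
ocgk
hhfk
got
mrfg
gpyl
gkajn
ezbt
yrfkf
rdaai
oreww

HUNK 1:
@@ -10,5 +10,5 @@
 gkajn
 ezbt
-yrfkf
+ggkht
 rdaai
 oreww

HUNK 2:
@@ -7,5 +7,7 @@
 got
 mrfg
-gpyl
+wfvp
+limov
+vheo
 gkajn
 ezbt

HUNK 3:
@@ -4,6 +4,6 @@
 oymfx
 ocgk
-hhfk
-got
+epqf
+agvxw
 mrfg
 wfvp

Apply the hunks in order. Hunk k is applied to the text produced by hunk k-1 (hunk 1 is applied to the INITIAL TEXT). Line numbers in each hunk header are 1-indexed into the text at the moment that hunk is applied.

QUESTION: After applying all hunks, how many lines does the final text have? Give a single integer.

Answer: 16

Derivation:
Hunk 1: at line 10 remove [yrfkf] add [ggkht] -> 14 lines: dlrh vwh wzhob oymfx ocgk hhfk got mrfg gpyl gkajn ezbt ggkht rdaai oreww
Hunk 2: at line 7 remove [gpyl] add [wfvp,limov,vheo] -> 16 lines: dlrh vwh wzhob oymfx ocgk hhfk got mrfg wfvp limov vheo gkajn ezbt ggkht rdaai oreww
Hunk 3: at line 4 remove [hhfk,got] add [epqf,agvxw] -> 16 lines: dlrh vwh wzhob oymfx ocgk epqf agvxw mrfg wfvp limov vheo gkajn ezbt ggkht rdaai oreww
Final line count: 16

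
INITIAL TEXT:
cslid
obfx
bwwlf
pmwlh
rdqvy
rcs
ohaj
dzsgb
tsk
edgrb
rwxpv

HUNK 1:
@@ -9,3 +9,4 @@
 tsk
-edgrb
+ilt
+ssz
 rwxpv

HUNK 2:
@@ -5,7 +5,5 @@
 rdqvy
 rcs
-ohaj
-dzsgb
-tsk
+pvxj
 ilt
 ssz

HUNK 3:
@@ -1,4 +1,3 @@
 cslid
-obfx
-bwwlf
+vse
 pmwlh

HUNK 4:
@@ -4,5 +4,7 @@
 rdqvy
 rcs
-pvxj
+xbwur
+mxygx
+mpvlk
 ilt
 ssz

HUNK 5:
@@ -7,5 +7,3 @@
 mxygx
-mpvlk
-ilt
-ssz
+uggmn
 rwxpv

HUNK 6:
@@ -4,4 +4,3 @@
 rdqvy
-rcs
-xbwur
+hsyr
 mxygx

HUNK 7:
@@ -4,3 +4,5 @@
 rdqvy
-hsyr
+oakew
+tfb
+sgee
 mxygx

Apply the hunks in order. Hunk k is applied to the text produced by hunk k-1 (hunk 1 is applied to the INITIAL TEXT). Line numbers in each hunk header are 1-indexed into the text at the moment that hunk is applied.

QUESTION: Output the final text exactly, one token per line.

Answer: cslid
vse
pmwlh
rdqvy
oakew
tfb
sgee
mxygx
uggmn
rwxpv

Derivation:
Hunk 1: at line 9 remove [edgrb] add [ilt,ssz] -> 12 lines: cslid obfx bwwlf pmwlh rdqvy rcs ohaj dzsgb tsk ilt ssz rwxpv
Hunk 2: at line 5 remove [ohaj,dzsgb,tsk] add [pvxj] -> 10 lines: cslid obfx bwwlf pmwlh rdqvy rcs pvxj ilt ssz rwxpv
Hunk 3: at line 1 remove [obfx,bwwlf] add [vse] -> 9 lines: cslid vse pmwlh rdqvy rcs pvxj ilt ssz rwxpv
Hunk 4: at line 4 remove [pvxj] add [xbwur,mxygx,mpvlk] -> 11 lines: cslid vse pmwlh rdqvy rcs xbwur mxygx mpvlk ilt ssz rwxpv
Hunk 5: at line 7 remove [mpvlk,ilt,ssz] add [uggmn] -> 9 lines: cslid vse pmwlh rdqvy rcs xbwur mxygx uggmn rwxpv
Hunk 6: at line 4 remove [rcs,xbwur] add [hsyr] -> 8 lines: cslid vse pmwlh rdqvy hsyr mxygx uggmn rwxpv
Hunk 7: at line 4 remove [hsyr] add [oakew,tfb,sgee] -> 10 lines: cslid vse pmwlh rdqvy oakew tfb sgee mxygx uggmn rwxpv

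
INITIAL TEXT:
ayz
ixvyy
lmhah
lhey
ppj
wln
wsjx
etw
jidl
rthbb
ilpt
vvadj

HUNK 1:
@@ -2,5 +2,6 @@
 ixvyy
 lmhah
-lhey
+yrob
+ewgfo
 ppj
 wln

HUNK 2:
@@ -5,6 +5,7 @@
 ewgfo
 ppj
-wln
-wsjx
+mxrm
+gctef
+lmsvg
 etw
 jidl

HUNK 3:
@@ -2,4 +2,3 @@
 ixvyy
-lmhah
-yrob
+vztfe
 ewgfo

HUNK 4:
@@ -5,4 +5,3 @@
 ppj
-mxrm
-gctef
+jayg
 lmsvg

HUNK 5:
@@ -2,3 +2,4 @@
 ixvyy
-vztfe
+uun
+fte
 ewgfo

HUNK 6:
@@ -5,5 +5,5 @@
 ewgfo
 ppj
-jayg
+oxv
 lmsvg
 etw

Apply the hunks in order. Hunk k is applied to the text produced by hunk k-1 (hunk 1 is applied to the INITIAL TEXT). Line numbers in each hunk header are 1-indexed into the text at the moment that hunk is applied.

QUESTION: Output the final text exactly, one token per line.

Hunk 1: at line 2 remove [lhey] add [yrob,ewgfo] -> 13 lines: ayz ixvyy lmhah yrob ewgfo ppj wln wsjx etw jidl rthbb ilpt vvadj
Hunk 2: at line 5 remove [wln,wsjx] add [mxrm,gctef,lmsvg] -> 14 lines: ayz ixvyy lmhah yrob ewgfo ppj mxrm gctef lmsvg etw jidl rthbb ilpt vvadj
Hunk 3: at line 2 remove [lmhah,yrob] add [vztfe] -> 13 lines: ayz ixvyy vztfe ewgfo ppj mxrm gctef lmsvg etw jidl rthbb ilpt vvadj
Hunk 4: at line 5 remove [mxrm,gctef] add [jayg] -> 12 lines: ayz ixvyy vztfe ewgfo ppj jayg lmsvg etw jidl rthbb ilpt vvadj
Hunk 5: at line 2 remove [vztfe] add [uun,fte] -> 13 lines: ayz ixvyy uun fte ewgfo ppj jayg lmsvg etw jidl rthbb ilpt vvadj
Hunk 6: at line 5 remove [jayg] add [oxv] -> 13 lines: ayz ixvyy uun fte ewgfo ppj oxv lmsvg etw jidl rthbb ilpt vvadj

Answer: ayz
ixvyy
uun
fte
ewgfo
ppj
oxv
lmsvg
etw
jidl
rthbb
ilpt
vvadj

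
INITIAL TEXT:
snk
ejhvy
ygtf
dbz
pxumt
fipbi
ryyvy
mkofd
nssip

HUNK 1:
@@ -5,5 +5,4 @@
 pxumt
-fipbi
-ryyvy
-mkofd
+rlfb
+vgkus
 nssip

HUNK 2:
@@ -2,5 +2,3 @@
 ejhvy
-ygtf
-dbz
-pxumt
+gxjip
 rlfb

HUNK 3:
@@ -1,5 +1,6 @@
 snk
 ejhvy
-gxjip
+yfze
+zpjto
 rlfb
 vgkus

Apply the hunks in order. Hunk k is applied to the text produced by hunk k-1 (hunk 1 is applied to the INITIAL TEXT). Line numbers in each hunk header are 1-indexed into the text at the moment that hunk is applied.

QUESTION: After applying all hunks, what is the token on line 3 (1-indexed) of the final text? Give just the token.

Answer: yfze

Derivation:
Hunk 1: at line 5 remove [fipbi,ryyvy,mkofd] add [rlfb,vgkus] -> 8 lines: snk ejhvy ygtf dbz pxumt rlfb vgkus nssip
Hunk 2: at line 2 remove [ygtf,dbz,pxumt] add [gxjip] -> 6 lines: snk ejhvy gxjip rlfb vgkus nssip
Hunk 3: at line 1 remove [gxjip] add [yfze,zpjto] -> 7 lines: snk ejhvy yfze zpjto rlfb vgkus nssip
Final line 3: yfze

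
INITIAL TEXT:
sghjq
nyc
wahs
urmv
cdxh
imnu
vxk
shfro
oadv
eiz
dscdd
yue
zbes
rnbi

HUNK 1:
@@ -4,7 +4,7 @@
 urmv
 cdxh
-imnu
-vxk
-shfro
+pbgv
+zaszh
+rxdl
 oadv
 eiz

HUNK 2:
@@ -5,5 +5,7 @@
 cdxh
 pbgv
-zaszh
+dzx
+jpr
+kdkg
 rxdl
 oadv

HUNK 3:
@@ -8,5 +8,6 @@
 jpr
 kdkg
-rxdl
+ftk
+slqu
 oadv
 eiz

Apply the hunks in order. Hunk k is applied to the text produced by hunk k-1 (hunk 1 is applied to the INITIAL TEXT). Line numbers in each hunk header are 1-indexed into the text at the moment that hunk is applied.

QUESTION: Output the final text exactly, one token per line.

Hunk 1: at line 4 remove [imnu,vxk,shfro] add [pbgv,zaszh,rxdl] -> 14 lines: sghjq nyc wahs urmv cdxh pbgv zaszh rxdl oadv eiz dscdd yue zbes rnbi
Hunk 2: at line 5 remove [zaszh] add [dzx,jpr,kdkg] -> 16 lines: sghjq nyc wahs urmv cdxh pbgv dzx jpr kdkg rxdl oadv eiz dscdd yue zbes rnbi
Hunk 3: at line 8 remove [rxdl] add [ftk,slqu] -> 17 lines: sghjq nyc wahs urmv cdxh pbgv dzx jpr kdkg ftk slqu oadv eiz dscdd yue zbes rnbi

Answer: sghjq
nyc
wahs
urmv
cdxh
pbgv
dzx
jpr
kdkg
ftk
slqu
oadv
eiz
dscdd
yue
zbes
rnbi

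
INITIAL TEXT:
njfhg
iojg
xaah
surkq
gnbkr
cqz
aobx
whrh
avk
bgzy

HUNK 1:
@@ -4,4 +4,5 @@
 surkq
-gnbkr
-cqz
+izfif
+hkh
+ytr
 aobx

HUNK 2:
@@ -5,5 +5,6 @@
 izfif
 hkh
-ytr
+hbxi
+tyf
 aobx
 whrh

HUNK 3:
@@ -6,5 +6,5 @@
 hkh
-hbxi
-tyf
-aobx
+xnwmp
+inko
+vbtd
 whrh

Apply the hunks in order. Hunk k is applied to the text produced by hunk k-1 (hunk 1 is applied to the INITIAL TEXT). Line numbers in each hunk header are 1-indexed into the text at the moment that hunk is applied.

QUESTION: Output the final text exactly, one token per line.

Answer: njfhg
iojg
xaah
surkq
izfif
hkh
xnwmp
inko
vbtd
whrh
avk
bgzy

Derivation:
Hunk 1: at line 4 remove [gnbkr,cqz] add [izfif,hkh,ytr] -> 11 lines: njfhg iojg xaah surkq izfif hkh ytr aobx whrh avk bgzy
Hunk 2: at line 5 remove [ytr] add [hbxi,tyf] -> 12 lines: njfhg iojg xaah surkq izfif hkh hbxi tyf aobx whrh avk bgzy
Hunk 3: at line 6 remove [hbxi,tyf,aobx] add [xnwmp,inko,vbtd] -> 12 lines: njfhg iojg xaah surkq izfif hkh xnwmp inko vbtd whrh avk bgzy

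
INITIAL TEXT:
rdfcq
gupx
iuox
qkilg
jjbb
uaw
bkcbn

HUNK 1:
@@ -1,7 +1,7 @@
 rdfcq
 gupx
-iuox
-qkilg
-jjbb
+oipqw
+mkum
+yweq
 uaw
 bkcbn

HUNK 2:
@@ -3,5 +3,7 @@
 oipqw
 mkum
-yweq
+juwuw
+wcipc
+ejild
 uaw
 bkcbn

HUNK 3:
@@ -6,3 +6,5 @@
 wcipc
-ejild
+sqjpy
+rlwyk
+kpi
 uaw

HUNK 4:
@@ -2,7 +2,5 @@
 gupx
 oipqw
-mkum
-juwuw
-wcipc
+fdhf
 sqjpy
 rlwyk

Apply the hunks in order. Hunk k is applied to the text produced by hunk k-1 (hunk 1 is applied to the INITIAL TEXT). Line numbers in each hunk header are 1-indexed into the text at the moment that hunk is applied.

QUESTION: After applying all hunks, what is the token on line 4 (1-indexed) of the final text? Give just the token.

Hunk 1: at line 1 remove [iuox,qkilg,jjbb] add [oipqw,mkum,yweq] -> 7 lines: rdfcq gupx oipqw mkum yweq uaw bkcbn
Hunk 2: at line 3 remove [yweq] add [juwuw,wcipc,ejild] -> 9 lines: rdfcq gupx oipqw mkum juwuw wcipc ejild uaw bkcbn
Hunk 3: at line 6 remove [ejild] add [sqjpy,rlwyk,kpi] -> 11 lines: rdfcq gupx oipqw mkum juwuw wcipc sqjpy rlwyk kpi uaw bkcbn
Hunk 4: at line 2 remove [mkum,juwuw,wcipc] add [fdhf] -> 9 lines: rdfcq gupx oipqw fdhf sqjpy rlwyk kpi uaw bkcbn
Final line 4: fdhf

Answer: fdhf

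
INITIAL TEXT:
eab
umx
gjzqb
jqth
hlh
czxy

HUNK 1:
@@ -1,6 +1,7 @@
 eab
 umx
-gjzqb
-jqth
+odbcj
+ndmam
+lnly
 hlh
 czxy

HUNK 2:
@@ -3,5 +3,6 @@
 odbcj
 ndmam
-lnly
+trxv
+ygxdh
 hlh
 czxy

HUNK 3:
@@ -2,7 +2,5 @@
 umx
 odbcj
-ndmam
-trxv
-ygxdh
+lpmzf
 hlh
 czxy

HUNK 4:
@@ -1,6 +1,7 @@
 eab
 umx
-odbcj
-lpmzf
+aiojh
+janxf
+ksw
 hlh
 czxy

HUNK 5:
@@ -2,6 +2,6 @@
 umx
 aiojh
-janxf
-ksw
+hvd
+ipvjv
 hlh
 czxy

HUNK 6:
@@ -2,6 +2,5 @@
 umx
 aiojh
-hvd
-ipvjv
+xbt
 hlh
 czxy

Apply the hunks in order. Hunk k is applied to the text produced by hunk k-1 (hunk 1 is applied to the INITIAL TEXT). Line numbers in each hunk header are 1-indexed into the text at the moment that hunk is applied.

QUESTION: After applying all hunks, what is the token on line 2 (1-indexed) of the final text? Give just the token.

Answer: umx

Derivation:
Hunk 1: at line 1 remove [gjzqb,jqth] add [odbcj,ndmam,lnly] -> 7 lines: eab umx odbcj ndmam lnly hlh czxy
Hunk 2: at line 3 remove [lnly] add [trxv,ygxdh] -> 8 lines: eab umx odbcj ndmam trxv ygxdh hlh czxy
Hunk 3: at line 2 remove [ndmam,trxv,ygxdh] add [lpmzf] -> 6 lines: eab umx odbcj lpmzf hlh czxy
Hunk 4: at line 1 remove [odbcj,lpmzf] add [aiojh,janxf,ksw] -> 7 lines: eab umx aiojh janxf ksw hlh czxy
Hunk 5: at line 2 remove [janxf,ksw] add [hvd,ipvjv] -> 7 lines: eab umx aiojh hvd ipvjv hlh czxy
Hunk 6: at line 2 remove [hvd,ipvjv] add [xbt] -> 6 lines: eab umx aiojh xbt hlh czxy
Final line 2: umx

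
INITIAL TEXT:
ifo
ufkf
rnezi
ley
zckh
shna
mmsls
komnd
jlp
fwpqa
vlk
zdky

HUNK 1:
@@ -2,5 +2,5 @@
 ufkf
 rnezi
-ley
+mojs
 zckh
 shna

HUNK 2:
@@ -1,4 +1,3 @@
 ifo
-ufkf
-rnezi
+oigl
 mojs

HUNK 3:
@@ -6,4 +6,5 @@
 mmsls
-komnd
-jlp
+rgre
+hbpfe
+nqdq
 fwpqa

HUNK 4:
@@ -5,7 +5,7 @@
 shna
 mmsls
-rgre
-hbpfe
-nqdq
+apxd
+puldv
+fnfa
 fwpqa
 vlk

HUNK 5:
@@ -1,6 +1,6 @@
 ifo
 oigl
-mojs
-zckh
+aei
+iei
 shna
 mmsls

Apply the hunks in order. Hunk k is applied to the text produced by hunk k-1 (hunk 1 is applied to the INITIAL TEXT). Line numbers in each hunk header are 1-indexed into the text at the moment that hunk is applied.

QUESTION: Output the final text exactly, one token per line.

Answer: ifo
oigl
aei
iei
shna
mmsls
apxd
puldv
fnfa
fwpqa
vlk
zdky

Derivation:
Hunk 1: at line 2 remove [ley] add [mojs] -> 12 lines: ifo ufkf rnezi mojs zckh shna mmsls komnd jlp fwpqa vlk zdky
Hunk 2: at line 1 remove [ufkf,rnezi] add [oigl] -> 11 lines: ifo oigl mojs zckh shna mmsls komnd jlp fwpqa vlk zdky
Hunk 3: at line 6 remove [komnd,jlp] add [rgre,hbpfe,nqdq] -> 12 lines: ifo oigl mojs zckh shna mmsls rgre hbpfe nqdq fwpqa vlk zdky
Hunk 4: at line 5 remove [rgre,hbpfe,nqdq] add [apxd,puldv,fnfa] -> 12 lines: ifo oigl mojs zckh shna mmsls apxd puldv fnfa fwpqa vlk zdky
Hunk 5: at line 1 remove [mojs,zckh] add [aei,iei] -> 12 lines: ifo oigl aei iei shna mmsls apxd puldv fnfa fwpqa vlk zdky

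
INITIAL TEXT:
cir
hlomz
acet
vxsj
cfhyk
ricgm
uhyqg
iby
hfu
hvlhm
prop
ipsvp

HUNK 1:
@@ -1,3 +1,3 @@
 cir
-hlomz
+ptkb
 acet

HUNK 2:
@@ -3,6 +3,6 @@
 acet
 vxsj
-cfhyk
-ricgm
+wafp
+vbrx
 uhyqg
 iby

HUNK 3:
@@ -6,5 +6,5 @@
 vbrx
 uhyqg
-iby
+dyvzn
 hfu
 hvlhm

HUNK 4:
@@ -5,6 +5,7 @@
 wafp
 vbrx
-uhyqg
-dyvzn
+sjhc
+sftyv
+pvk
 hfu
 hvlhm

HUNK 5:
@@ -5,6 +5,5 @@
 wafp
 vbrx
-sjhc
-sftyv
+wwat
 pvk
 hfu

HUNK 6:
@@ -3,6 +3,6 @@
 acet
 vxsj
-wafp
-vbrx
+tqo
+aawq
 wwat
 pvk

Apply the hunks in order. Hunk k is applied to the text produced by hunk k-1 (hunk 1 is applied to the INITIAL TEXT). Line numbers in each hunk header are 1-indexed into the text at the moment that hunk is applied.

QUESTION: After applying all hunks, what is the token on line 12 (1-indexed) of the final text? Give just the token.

Answer: ipsvp

Derivation:
Hunk 1: at line 1 remove [hlomz] add [ptkb] -> 12 lines: cir ptkb acet vxsj cfhyk ricgm uhyqg iby hfu hvlhm prop ipsvp
Hunk 2: at line 3 remove [cfhyk,ricgm] add [wafp,vbrx] -> 12 lines: cir ptkb acet vxsj wafp vbrx uhyqg iby hfu hvlhm prop ipsvp
Hunk 3: at line 6 remove [iby] add [dyvzn] -> 12 lines: cir ptkb acet vxsj wafp vbrx uhyqg dyvzn hfu hvlhm prop ipsvp
Hunk 4: at line 5 remove [uhyqg,dyvzn] add [sjhc,sftyv,pvk] -> 13 lines: cir ptkb acet vxsj wafp vbrx sjhc sftyv pvk hfu hvlhm prop ipsvp
Hunk 5: at line 5 remove [sjhc,sftyv] add [wwat] -> 12 lines: cir ptkb acet vxsj wafp vbrx wwat pvk hfu hvlhm prop ipsvp
Hunk 6: at line 3 remove [wafp,vbrx] add [tqo,aawq] -> 12 lines: cir ptkb acet vxsj tqo aawq wwat pvk hfu hvlhm prop ipsvp
Final line 12: ipsvp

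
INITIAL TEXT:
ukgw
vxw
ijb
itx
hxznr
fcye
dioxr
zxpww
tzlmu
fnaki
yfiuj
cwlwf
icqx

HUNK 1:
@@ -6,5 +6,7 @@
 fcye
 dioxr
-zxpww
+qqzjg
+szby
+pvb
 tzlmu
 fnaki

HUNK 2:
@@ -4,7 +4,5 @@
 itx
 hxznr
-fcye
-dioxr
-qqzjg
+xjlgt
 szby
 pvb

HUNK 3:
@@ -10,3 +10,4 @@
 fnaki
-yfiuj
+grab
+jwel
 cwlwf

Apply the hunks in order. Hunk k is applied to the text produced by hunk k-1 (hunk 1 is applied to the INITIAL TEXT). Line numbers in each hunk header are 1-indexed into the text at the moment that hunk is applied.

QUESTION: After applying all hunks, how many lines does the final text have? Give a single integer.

Hunk 1: at line 6 remove [zxpww] add [qqzjg,szby,pvb] -> 15 lines: ukgw vxw ijb itx hxznr fcye dioxr qqzjg szby pvb tzlmu fnaki yfiuj cwlwf icqx
Hunk 2: at line 4 remove [fcye,dioxr,qqzjg] add [xjlgt] -> 13 lines: ukgw vxw ijb itx hxznr xjlgt szby pvb tzlmu fnaki yfiuj cwlwf icqx
Hunk 3: at line 10 remove [yfiuj] add [grab,jwel] -> 14 lines: ukgw vxw ijb itx hxznr xjlgt szby pvb tzlmu fnaki grab jwel cwlwf icqx
Final line count: 14

Answer: 14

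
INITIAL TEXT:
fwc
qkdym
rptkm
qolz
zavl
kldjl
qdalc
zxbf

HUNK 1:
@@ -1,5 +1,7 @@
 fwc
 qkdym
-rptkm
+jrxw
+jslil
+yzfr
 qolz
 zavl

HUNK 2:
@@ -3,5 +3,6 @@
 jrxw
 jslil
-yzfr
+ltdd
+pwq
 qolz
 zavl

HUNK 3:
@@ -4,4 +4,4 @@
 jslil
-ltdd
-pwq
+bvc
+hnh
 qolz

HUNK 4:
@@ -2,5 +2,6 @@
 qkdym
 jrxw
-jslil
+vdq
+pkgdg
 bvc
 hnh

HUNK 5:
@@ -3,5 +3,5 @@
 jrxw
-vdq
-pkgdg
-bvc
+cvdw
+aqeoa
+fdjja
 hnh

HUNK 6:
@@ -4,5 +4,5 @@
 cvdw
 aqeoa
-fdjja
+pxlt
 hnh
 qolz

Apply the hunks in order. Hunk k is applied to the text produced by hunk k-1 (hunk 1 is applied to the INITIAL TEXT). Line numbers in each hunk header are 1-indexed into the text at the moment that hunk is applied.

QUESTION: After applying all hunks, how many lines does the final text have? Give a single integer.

Hunk 1: at line 1 remove [rptkm] add [jrxw,jslil,yzfr] -> 10 lines: fwc qkdym jrxw jslil yzfr qolz zavl kldjl qdalc zxbf
Hunk 2: at line 3 remove [yzfr] add [ltdd,pwq] -> 11 lines: fwc qkdym jrxw jslil ltdd pwq qolz zavl kldjl qdalc zxbf
Hunk 3: at line 4 remove [ltdd,pwq] add [bvc,hnh] -> 11 lines: fwc qkdym jrxw jslil bvc hnh qolz zavl kldjl qdalc zxbf
Hunk 4: at line 2 remove [jslil] add [vdq,pkgdg] -> 12 lines: fwc qkdym jrxw vdq pkgdg bvc hnh qolz zavl kldjl qdalc zxbf
Hunk 5: at line 3 remove [vdq,pkgdg,bvc] add [cvdw,aqeoa,fdjja] -> 12 lines: fwc qkdym jrxw cvdw aqeoa fdjja hnh qolz zavl kldjl qdalc zxbf
Hunk 6: at line 4 remove [fdjja] add [pxlt] -> 12 lines: fwc qkdym jrxw cvdw aqeoa pxlt hnh qolz zavl kldjl qdalc zxbf
Final line count: 12

Answer: 12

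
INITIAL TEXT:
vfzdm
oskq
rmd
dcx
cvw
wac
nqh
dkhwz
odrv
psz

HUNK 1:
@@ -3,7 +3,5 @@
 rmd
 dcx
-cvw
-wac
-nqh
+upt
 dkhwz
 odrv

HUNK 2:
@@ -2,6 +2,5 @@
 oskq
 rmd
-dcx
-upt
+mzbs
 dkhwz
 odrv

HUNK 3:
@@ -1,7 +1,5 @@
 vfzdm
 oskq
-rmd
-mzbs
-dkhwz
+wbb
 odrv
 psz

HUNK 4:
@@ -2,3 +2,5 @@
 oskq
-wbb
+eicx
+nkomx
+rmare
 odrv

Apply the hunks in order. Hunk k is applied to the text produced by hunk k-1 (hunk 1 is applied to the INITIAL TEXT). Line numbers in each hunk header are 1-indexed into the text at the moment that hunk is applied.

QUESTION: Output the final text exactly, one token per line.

Hunk 1: at line 3 remove [cvw,wac,nqh] add [upt] -> 8 lines: vfzdm oskq rmd dcx upt dkhwz odrv psz
Hunk 2: at line 2 remove [dcx,upt] add [mzbs] -> 7 lines: vfzdm oskq rmd mzbs dkhwz odrv psz
Hunk 3: at line 1 remove [rmd,mzbs,dkhwz] add [wbb] -> 5 lines: vfzdm oskq wbb odrv psz
Hunk 4: at line 2 remove [wbb] add [eicx,nkomx,rmare] -> 7 lines: vfzdm oskq eicx nkomx rmare odrv psz

Answer: vfzdm
oskq
eicx
nkomx
rmare
odrv
psz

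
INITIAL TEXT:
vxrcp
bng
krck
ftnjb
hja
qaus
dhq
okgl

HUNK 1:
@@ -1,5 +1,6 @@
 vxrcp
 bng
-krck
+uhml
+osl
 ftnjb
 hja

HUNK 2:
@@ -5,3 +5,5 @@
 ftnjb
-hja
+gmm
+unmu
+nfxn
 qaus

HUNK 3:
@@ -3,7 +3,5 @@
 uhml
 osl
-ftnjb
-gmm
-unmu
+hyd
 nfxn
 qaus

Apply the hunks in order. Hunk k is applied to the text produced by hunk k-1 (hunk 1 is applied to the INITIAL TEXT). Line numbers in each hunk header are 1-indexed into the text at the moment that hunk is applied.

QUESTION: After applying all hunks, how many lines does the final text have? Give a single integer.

Hunk 1: at line 1 remove [krck] add [uhml,osl] -> 9 lines: vxrcp bng uhml osl ftnjb hja qaus dhq okgl
Hunk 2: at line 5 remove [hja] add [gmm,unmu,nfxn] -> 11 lines: vxrcp bng uhml osl ftnjb gmm unmu nfxn qaus dhq okgl
Hunk 3: at line 3 remove [ftnjb,gmm,unmu] add [hyd] -> 9 lines: vxrcp bng uhml osl hyd nfxn qaus dhq okgl
Final line count: 9

Answer: 9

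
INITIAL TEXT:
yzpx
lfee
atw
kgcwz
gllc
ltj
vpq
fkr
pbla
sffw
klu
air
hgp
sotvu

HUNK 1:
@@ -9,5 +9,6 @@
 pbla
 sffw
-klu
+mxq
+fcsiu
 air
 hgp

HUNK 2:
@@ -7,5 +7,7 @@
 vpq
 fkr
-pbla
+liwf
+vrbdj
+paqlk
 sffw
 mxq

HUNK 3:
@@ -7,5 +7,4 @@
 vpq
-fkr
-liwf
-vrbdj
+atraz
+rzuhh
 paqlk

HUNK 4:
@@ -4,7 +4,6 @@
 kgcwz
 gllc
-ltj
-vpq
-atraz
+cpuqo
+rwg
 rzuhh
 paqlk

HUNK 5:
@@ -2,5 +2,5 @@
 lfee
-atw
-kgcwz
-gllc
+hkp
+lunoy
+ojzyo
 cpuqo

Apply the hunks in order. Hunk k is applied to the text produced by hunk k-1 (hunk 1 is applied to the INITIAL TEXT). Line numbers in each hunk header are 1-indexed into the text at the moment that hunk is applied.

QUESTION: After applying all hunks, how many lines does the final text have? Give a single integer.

Hunk 1: at line 9 remove [klu] add [mxq,fcsiu] -> 15 lines: yzpx lfee atw kgcwz gllc ltj vpq fkr pbla sffw mxq fcsiu air hgp sotvu
Hunk 2: at line 7 remove [pbla] add [liwf,vrbdj,paqlk] -> 17 lines: yzpx lfee atw kgcwz gllc ltj vpq fkr liwf vrbdj paqlk sffw mxq fcsiu air hgp sotvu
Hunk 3: at line 7 remove [fkr,liwf,vrbdj] add [atraz,rzuhh] -> 16 lines: yzpx lfee atw kgcwz gllc ltj vpq atraz rzuhh paqlk sffw mxq fcsiu air hgp sotvu
Hunk 4: at line 4 remove [ltj,vpq,atraz] add [cpuqo,rwg] -> 15 lines: yzpx lfee atw kgcwz gllc cpuqo rwg rzuhh paqlk sffw mxq fcsiu air hgp sotvu
Hunk 5: at line 2 remove [atw,kgcwz,gllc] add [hkp,lunoy,ojzyo] -> 15 lines: yzpx lfee hkp lunoy ojzyo cpuqo rwg rzuhh paqlk sffw mxq fcsiu air hgp sotvu
Final line count: 15

Answer: 15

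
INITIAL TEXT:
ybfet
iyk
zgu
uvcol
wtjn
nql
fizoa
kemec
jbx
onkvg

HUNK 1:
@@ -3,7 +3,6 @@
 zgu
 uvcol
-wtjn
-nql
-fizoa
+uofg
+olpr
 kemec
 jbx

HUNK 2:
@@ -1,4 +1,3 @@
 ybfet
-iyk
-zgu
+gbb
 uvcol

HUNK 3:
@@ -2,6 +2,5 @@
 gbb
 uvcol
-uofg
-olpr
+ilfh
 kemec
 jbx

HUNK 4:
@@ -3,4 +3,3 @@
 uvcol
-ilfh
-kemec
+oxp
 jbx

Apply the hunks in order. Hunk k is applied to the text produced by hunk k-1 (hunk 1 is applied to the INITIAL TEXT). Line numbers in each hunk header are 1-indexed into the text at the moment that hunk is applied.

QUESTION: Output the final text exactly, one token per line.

Answer: ybfet
gbb
uvcol
oxp
jbx
onkvg

Derivation:
Hunk 1: at line 3 remove [wtjn,nql,fizoa] add [uofg,olpr] -> 9 lines: ybfet iyk zgu uvcol uofg olpr kemec jbx onkvg
Hunk 2: at line 1 remove [iyk,zgu] add [gbb] -> 8 lines: ybfet gbb uvcol uofg olpr kemec jbx onkvg
Hunk 3: at line 2 remove [uofg,olpr] add [ilfh] -> 7 lines: ybfet gbb uvcol ilfh kemec jbx onkvg
Hunk 4: at line 3 remove [ilfh,kemec] add [oxp] -> 6 lines: ybfet gbb uvcol oxp jbx onkvg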